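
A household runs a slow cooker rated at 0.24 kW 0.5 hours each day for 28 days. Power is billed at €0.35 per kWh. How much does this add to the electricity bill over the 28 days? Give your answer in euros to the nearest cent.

Runtime = 0.5 h/day × 28 days = 14 h
Energy = 0.24 kW × 14 h = 3.36 kWh
Cost = 3.36 kWh × €0.35/kWh = €1.18

€1.18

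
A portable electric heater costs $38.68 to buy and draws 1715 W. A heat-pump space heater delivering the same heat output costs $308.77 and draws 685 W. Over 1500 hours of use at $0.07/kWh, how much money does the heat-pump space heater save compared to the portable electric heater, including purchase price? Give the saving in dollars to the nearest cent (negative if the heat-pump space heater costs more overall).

portable electric heater: $38.68 + (1715/1000) kW × 1500 h × $0.07 = $38.68 + $180.075 = $218.755
heat-pump space heater: $308.77 + (685/1000) kW × 1500 h × $0.07 = $308.77 + $71.925 = $380.695
Saving = $218.755 − $380.695 = −$161.94

-$161.94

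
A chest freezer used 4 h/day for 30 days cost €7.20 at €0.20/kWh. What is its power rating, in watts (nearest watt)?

Energy = €7.20 ÷ €0.20/kWh = 36 kWh
Runtime = 4 h/day × 30 days = 120 h
Power = 36 kWh ÷ 120 h = 0.3 kW = 300 W

300 W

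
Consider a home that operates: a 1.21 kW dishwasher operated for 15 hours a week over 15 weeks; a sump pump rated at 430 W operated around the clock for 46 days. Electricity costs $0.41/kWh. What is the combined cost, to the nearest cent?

$306.26

dishwasher: Runtime = 15 h/week × 15 weeks = 225 h
dishwasher: 1.21 kW × 225 h = 272.25 kWh
sump pump: Runtime = 24 h × 46 = 1104 h
sump pump: 0.43 kW × 1104 h = 474.72 kWh
Total energy = 746.97 kWh
Cost = 746.97 × $0.41 = $306.26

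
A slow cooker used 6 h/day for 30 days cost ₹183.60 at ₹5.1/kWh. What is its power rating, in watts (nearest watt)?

200 W

Energy = ₹183.60 ÷ ₹5.1/kWh = 36 kWh
Runtime = 6 h/day × 30 days = 180 h
Power = 36 kWh ÷ 180 h = 0.2 kW = 200 W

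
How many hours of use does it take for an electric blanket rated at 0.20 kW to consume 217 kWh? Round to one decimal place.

1085.0 h

Hours = 217 kWh ÷ 0.2 kW = 1085.0 h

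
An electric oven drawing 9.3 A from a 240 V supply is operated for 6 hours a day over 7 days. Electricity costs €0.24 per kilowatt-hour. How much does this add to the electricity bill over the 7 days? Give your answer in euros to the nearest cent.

Power = 9.3 A × 240 V = 2232 W = 2.232 kW
Runtime = 6 h/day × 7 days = 42 h
Energy = 2.232 kW × 42 h = 93.744 kWh
Cost = 93.744 kWh × €0.24/kWh = €22.50

€22.50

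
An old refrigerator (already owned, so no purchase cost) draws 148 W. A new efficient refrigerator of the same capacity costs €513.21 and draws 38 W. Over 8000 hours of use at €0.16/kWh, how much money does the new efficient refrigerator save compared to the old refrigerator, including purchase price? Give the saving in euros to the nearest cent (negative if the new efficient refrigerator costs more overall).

-€372.41

old refrigerator: €0.00 + (148/1000) kW × 8000 h × €0.16 = €0.00 + €189.44 = €189.44
new efficient refrigerator: €513.21 + (38/1000) kW × 8000 h × €0.16 = €513.21 + €48.64 = €561.85
Saving = €189.44 − €561.85 = −€372.41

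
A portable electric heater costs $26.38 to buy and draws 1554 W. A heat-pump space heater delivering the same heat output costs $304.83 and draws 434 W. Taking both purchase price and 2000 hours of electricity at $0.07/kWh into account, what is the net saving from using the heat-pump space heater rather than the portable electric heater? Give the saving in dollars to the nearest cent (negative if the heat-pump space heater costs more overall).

portable electric heater: $26.38 + (1554/1000) kW × 2000 h × $0.07 = $26.38 + $217.56 = $243.94
heat-pump space heater: $304.83 + (434/1000) kW × 2000 h × $0.07 = $304.83 + $60.76 = $365.59
Saving = $243.94 − $365.59 = −$121.65

-$121.65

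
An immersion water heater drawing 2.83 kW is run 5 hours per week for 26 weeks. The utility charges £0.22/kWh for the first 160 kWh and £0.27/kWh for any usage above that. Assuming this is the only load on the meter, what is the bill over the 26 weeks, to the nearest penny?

£91.33

Runtime = 5 h/week × 26 weeks = 130 h
Energy = 2.83 kW × 130 h = 367.9 kWh
Tier 1 (0–160 kWh): 160 × £0.22 = £35.2
Above 160 kWh: 207.9 × £0.27 = £56.133
Bill = £91.33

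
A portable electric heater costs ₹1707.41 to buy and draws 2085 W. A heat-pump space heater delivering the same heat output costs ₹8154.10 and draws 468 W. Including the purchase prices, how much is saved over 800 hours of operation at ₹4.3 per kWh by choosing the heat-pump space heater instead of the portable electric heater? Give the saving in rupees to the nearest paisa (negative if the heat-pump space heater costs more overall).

portable electric heater: ₹1707.41 + (2085/1000) kW × 800 h × ₹4.3 = ₹1707.41 + ₹7172.4 = ₹8879.81
heat-pump space heater: ₹8154.10 + (468/1000) kW × 800 h × ₹4.3 = ₹8154.10 + ₹1609.92 = ₹9764.02
Saving = ₹8879.81 − ₹9764.02 = −₹884.21

-₹884.21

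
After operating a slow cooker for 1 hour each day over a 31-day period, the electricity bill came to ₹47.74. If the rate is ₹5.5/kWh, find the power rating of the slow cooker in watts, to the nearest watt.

280 W

Energy = ₹47.74 ÷ ₹5.5/kWh = 8.68 kWh
Runtime = 1 h/day × 31 days = 31 h
Power = 8.68 kWh ÷ 31 h = 0.28 kW = 280 W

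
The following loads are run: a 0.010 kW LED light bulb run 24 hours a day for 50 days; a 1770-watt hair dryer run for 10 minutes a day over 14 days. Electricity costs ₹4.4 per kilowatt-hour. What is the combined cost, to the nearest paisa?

LED light bulb: Runtime = 24 h × 50 = 1200 h
LED light bulb: 0.01 kW × 1200 h = 12 kWh
hair dryer: Runtime = 10 min × 14 = 140 min = 2.333333… h
hair dryer: 1.77 kW × 2.333333… h = 4.13 kWh
Total energy = 16.13 kWh
Cost = 16.13 × ₹4.4 = ₹70.97

₹70.97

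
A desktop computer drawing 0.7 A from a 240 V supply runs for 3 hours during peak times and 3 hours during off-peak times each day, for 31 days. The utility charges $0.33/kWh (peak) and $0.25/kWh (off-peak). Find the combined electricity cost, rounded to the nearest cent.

$9.06

Power = 0.7 A × 240 V = 168 W = 0.168 kW
Peak energy = 0.168 kW × 3 h × 31 = 15.624 kWh
Off-peak energy = 0.168 kW × 3 h × 31 = 15.624 kWh
Cost = 15.624 × $0.33 + 15.624 × $0.25 = $5.15592 + $3.906 = $9.06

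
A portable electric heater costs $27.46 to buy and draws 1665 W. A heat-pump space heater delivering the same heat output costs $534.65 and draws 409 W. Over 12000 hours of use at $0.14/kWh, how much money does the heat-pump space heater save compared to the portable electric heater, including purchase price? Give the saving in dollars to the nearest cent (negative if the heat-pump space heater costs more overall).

portable electric heater: $27.46 + (1665/1000) kW × 12000 h × $0.14 = $27.46 + $2797.2 = $2824.66
heat-pump space heater: $534.65 + (409/1000) kW × 12000 h × $0.14 = $534.65 + $687.12 = $1221.77
Saving = $2824.66 − $1221.77 = $1602.89

$1602.89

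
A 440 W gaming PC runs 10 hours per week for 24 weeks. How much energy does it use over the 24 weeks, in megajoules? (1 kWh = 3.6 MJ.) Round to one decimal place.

380.2 MJ

Runtime = 10 h/week × 24 weeks = 240 h
Energy = 0.44 kW × 240 h = 105.6 kWh
= 105.6 × 3.6 MJ = 380.2 MJ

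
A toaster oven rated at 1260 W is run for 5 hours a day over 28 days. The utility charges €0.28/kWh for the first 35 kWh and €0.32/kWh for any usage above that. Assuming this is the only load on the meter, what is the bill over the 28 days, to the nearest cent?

Runtime = 5 h/day × 28 days = 140 h
Energy = 1.26 kW × 140 h = 176.4 kWh
Tier 1 (0–35 kWh): 35 × €0.28 = €9.8
Above 35 kWh: 141.4 × €0.32 = €45.248
Bill = €55.05

€55.05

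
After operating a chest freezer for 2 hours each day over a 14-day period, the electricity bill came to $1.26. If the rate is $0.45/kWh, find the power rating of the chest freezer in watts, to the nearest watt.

100 W

Energy = $1.26 ÷ $0.45/kWh = 2.8 kWh
Runtime = 2 h/day × 14 days = 28 h
Power = 2.8 kWh ÷ 28 h = 0.1 kW = 100 W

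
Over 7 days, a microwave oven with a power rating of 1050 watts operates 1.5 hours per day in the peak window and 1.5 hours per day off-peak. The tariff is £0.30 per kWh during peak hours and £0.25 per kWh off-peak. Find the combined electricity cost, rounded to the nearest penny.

£6.06

Peak energy = 1.05 kW × 1.5 h × 7 = 11.025 kWh
Off-peak energy = 1.05 kW × 1.5 h × 7 = 11.025 kWh
Cost = 11.025 × £0.30 + 11.025 × £0.25 = £3.3075 + £2.75625 = £6.06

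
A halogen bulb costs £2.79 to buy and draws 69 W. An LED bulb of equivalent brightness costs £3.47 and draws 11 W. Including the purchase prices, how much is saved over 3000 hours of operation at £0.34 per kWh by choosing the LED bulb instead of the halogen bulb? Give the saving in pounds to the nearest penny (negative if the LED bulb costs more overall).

£58.48

halogen bulb: £2.79 + (69/1000) kW × 3000 h × £0.34 = £2.79 + £70.38 = £73.17
LED bulb: £3.47 + (11/1000) kW × 3000 h × £0.34 = £3.47 + £11.22 = £14.69
Saving = £73.17 − £14.69 = £58.48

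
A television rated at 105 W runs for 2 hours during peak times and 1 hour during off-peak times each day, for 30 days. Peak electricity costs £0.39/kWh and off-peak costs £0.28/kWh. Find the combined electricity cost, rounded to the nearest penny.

£3.34

Peak energy = 0.105 kW × 2 h × 30 = 6.3 kWh
Off-peak energy = 0.105 kW × 1 h × 30 = 3.15 kWh
Cost = 6.3 × £0.39 + 3.15 × £0.28 = £2.457 + £0.882 = £3.34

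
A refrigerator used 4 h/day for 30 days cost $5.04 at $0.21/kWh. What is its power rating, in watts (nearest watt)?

Energy = $5.04 ÷ $0.21/kWh = 24 kWh
Runtime = 4 h/day × 30 days = 120 h
Power = 24 kWh ÷ 120 h = 0.2 kW = 200 W

200 W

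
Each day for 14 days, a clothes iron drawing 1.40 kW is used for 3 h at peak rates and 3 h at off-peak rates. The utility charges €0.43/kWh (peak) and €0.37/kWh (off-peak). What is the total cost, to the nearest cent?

€47.04

Peak energy = 1.4 kW × 3 h × 14 = 58.8 kWh
Off-peak energy = 1.4 kW × 3 h × 14 = 58.8 kWh
Cost = 58.8 × €0.43 + 58.8 × €0.37 = €25.284 + €21.756 = €47.04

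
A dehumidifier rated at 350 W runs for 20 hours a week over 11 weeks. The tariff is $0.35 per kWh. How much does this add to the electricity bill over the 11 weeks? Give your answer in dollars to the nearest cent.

Runtime = 20 h/week × 11 weeks = 220 h
Energy = 0.35 kW × 220 h = 77 kWh
Cost = 77 kWh × $0.35/kWh = $26.95

$26.95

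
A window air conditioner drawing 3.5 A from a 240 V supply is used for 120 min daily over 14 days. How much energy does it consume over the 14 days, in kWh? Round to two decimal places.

Power = 3.5 A × 240 V = 840 W = 0.84 kW
Runtime = 120 min × 14 = 1680 min = 28 h
Energy = 0.84 kW × 28 h = 23.52 kWh

23.52 kWh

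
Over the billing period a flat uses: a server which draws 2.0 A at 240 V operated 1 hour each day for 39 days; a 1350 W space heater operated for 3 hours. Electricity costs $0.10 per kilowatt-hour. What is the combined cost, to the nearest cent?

server: Power = 2.0 A × 240 V = 480 W = 0.48 kW
server: Runtime = 1 h/day × 39 days = 39 h
server: 0.48 kW × 39 h = 18.72 kWh
space heater: 1.35 kW × 3 h = 4.05 kWh
Total energy = 22.77 kWh
Cost = 22.77 × $0.10 = $2.28

$2.28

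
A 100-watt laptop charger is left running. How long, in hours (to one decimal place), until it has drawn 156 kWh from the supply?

1560.0 h

Hours = 156 kWh ÷ 0.1 kW = 1560.0 h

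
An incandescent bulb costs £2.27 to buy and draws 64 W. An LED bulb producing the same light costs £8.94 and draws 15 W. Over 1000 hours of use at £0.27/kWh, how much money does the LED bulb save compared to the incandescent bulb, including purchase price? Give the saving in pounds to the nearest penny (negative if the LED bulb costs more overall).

£6.56

incandescent bulb: £2.27 + (64/1000) kW × 1000 h × £0.27 = £2.27 + £17.28 = £19.55
LED bulb: £8.94 + (15/1000) kW × 1000 h × £0.27 = £8.94 + £4.05 = £12.99
Saving = £19.55 − £12.99 = £6.56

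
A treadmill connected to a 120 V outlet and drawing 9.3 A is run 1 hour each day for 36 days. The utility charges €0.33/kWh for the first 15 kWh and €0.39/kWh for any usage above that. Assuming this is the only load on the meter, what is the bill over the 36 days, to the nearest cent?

€14.77

Power = 9.3 A × 120 V = 1116 W = 1.116 kW
Runtime = 1 h/day × 36 days = 36 h
Energy = 1.116 kW × 36 h = 40.176 kWh
Tier 1 (0–15 kWh): 15 × €0.33 = €4.95
Above 15 kWh: 25.176 × €0.39 = €9.81864
Bill = €14.77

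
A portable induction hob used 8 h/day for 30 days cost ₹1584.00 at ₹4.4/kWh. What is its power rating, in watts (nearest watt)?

1500 W

Energy = ₹1584.00 ÷ ₹4.4/kWh = 360 kWh
Runtime = 8 h/day × 30 days = 240 h
Power = 360 kWh ÷ 240 h = 1.5 kW = 1500 W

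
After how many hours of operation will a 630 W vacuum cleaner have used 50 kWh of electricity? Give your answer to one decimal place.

79.4 h

Hours = 50 kWh ÷ 0.63 kW = 79.4 h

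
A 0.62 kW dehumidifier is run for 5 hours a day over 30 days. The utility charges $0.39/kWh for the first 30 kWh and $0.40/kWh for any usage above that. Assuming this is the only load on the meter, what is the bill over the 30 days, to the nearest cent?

Runtime = 5 h/day × 30 days = 150 h
Energy = 0.62 kW × 150 h = 93 kWh
Tier 1 (0–30 kWh): 30 × $0.39 = $11.7
Above 30 kWh: 63 × $0.40 = $25.2
Bill = $36.90

$36.90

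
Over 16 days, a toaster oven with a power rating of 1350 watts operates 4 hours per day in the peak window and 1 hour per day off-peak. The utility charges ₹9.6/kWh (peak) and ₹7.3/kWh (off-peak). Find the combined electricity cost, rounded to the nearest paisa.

₹987.12

Peak energy = 1.35 kW × 4 h × 16 = 86.4 kWh
Off-peak energy = 1.35 kW × 1 h × 16 = 21.6 kWh
Cost = 86.4 × ₹9.6 + 21.6 × ₹7.3 = ₹829.44 + ₹157.68 = ₹987.12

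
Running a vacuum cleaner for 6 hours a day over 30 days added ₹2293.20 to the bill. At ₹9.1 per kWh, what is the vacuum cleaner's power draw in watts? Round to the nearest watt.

1400 W

Energy = ₹2293.20 ÷ ₹9.1/kWh = 252 kWh
Runtime = 6 h/day × 30 days = 180 h
Power = 252 kWh ÷ 180 h = 1.4 kW = 1400 W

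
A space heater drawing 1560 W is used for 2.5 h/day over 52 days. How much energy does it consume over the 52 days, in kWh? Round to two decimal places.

202.80 kWh

Runtime = 2.5 h/day × 52 days = 130 h
Energy = 1.56 kW × 130 h = 202.8 kWh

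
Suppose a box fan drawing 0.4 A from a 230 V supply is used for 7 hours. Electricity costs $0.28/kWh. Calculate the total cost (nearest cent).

$0.18

Power = 0.4 A × 230 V = 92 W = 0.092 kW
Energy = 0.092 kW × 7 h = 0.644 kWh
Cost = 0.644 kWh × $0.28/kWh = $0.18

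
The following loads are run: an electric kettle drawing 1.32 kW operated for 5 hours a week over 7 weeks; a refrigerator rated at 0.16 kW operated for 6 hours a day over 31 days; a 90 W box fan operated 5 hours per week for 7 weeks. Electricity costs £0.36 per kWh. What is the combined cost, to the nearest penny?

£28.48

electric kettle: Runtime = 5 h/week × 7 weeks = 35 h
electric kettle: 1.32 kW × 35 h = 46.2 kWh
refrigerator: Runtime = 6 h/day × 31 days = 186 h
refrigerator: 0.16 kW × 186 h = 29.76 kWh
box fan: Runtime = 5 h/week × 7 weeks = 35 h
box fan: 0.09 kW × 35 h = 3.15 kWh
Total energy = 79.11 kWh
Cost = 79.11 × £0.36 = £28.48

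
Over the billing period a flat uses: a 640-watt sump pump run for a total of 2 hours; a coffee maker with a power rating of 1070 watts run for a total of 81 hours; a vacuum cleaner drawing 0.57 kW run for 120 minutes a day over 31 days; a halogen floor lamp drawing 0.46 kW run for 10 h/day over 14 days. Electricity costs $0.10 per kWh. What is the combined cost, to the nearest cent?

sump pump: 0.64 kW × 2 h = 1.28 kWh
coffee maker: 1.07 kW × 81 h = 86.67 kWh
vacuum cleaner: Runtime = 120 min × 31 = 3720 min = 62 h
vacuum cleaner: 0.57 kW × 62 h = 35.34 kWh
halogen floor lamp: Runtime = 10 h/day × 14 days = 140 h
halogen floor lamp: 0.46 kW × 140 h = 64.4 kWh
Total energy = 187.69 kWh
Cost = 187.69 × $0.10 = $18.77

$18.77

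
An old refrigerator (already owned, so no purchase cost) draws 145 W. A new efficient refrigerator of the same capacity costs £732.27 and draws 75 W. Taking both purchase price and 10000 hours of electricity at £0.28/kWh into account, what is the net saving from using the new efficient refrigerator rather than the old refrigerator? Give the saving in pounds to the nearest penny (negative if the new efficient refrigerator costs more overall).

old refrigerator: £0.00 + (145/1000) kW × 10000 h × £0.28 = £0.00 + £406 = £406
new efficient refrigerator: £732.27 + (75/1000) kW × 10000 h × £0.28 = £732.27 + £210 = £942.27
Saving = £406 − £942.27 = −£536.27

-£536.27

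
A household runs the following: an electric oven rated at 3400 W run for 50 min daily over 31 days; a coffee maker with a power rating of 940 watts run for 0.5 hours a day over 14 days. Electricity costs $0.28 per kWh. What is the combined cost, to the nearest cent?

electric oven: Runtime = 50 min × 31 = 1550 min = 25.833333… h
electric oven: 3.4 kW × 25.833333… h = 87.833333… kWh
coffee maker: Runtime = 0.5 h/day × 14 days = 7 h
coffee maker: 0.94 kW × 7 h = 6.58 kWh
Total energy = 94.413333… kWh
Cost = 94.413333… × $0.28 = $26.44

$26.44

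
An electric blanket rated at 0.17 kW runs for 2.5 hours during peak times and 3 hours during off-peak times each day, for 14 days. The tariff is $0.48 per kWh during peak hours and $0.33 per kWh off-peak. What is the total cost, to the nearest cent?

Peak energy = 0.17 kW × 2.5 h × 14 = 5.95 kWh
Off-peak energy = 0.17 kW × 3 h × 14 = 7.14 kWh
Cost = 5.95 × $0.48 + 7.14 × $0.33 = $2.856 + $2.3562 = $5.21

$5.21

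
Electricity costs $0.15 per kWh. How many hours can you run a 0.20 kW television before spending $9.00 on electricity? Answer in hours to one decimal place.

Energy available = $9.00 ÷ $0.15/kWh = 60 kWh
Hours = 60 kWh ÷ 0.2 kW = 300.0 h

300.0 h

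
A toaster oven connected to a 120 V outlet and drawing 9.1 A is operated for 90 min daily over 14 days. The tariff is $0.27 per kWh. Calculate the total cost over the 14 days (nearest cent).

$6.19

Power = 9.1 A × 120 V = 1092 W = 1.092 kW
Runtime = 90 min × 14 = 1260 min = 21 h
Energy = 1.092 kW × 21 h = 22.932 kWh
Cost = 22.932 kWh × $0.27/kWh = $6.19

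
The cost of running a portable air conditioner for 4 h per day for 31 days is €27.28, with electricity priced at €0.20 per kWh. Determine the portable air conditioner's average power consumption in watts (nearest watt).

Energy = €27.28 ÷ €0.20/kWh = 136.4 kWh
Runtime = 4 h/day × 31 days = 124 h
Power = 136.4 kWh ÷ 124 h = 1.1 kW = 1100 W

1100 W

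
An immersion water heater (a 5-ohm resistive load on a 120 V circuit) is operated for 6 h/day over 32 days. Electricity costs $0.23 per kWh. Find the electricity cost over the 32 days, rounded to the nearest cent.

$127.18

Power = V²/R = 120²/5 = 2880 W = 2.88 kW
Runtime = 6 h/day × 32 days = 192 h
Energy = 2.88 kW × 192 h = 552.96 kWh
Cost = 552.96 kWh × $0.23/kWh = $127.18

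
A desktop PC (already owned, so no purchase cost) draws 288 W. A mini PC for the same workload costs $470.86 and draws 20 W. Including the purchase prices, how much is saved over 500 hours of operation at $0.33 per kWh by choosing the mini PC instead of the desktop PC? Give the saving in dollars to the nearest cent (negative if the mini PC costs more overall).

desktop PC: $0.00 + (288/1000) kW × 500 h × $0.33 = $0.00 + $47.52 = $47.52
mini PC: $470.86 + (20/1000) kW × 500 h × $0.33 = $470.86 + $3.3 = $474.16
Saving = $47.52 − $474.16 = −$426.64

-$426.64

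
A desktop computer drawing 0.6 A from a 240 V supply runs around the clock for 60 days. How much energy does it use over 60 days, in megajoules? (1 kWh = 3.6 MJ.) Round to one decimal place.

Power = 0.6 A × 240 V = 144 W = 0.144 kW
Runtime = 24 h × 60 = 1440 h
Energy = 0.144 kW × 1440 h = 207.36 kWh
= 207.36 × 3.6 MJ = 746.5 MJ

746.5 MJ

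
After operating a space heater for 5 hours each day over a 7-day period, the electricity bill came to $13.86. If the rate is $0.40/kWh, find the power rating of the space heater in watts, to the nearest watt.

990 W

Energy = $13.86 ÷ $0.40/kWh = 34.65 kWh
Runtime = 5 h/day × 7 days = 35 h
Power = 34.65 kWh ÷ 35 h = 0.99 kW = 990 W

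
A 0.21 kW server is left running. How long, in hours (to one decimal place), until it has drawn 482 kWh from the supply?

2295.2 h

Hours = 482 kWh ÷ 0.21 kW = 2295.2 h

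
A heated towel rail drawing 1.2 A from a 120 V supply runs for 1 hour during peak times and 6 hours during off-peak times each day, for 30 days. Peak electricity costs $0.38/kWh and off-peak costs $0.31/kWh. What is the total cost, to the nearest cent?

Power = 1.2 A × 120 V = 144 W = 0.144 kW
Peak energy = 0.144 kW × 1 h × 30 = 4.32 kWh
Off-peak energy = 0.144 kW × 6 h × 30 = 25.92 kWh
Cost = 4.32 × $0.38 + 25.92 × $0.31 = $1.6416 + $8.0352 = $9.68

$9.68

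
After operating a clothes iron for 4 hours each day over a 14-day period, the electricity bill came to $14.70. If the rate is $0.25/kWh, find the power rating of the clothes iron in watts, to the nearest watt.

Energy = $14.70 ÷ $0.25/kWh = 58.8 kWh
Runtime = 4 h/day × 14 days = 56 h
Power = 58.8 kWh ÷ 56 h = 1.05 kW = 1050 W

1050 W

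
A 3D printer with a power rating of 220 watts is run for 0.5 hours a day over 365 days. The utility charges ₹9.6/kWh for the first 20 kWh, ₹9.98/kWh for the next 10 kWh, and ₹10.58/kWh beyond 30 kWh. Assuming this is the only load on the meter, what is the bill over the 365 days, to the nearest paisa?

₹399.19

Runtime = 0.5 h/day × 365 days = 182.5 h
Energy = 0.22 kW × 182.5 h = 40.15 kWh
Tier 1 (0–20 kWh): 20 × ₹9.6 = ₹192
Tier 2 (20–30 kWh): 10 × ₹9.98 = ₹99.8
Above 30 kWh: 10.15 × ₹10.58 = ₹107.387
Bill = ₹399.19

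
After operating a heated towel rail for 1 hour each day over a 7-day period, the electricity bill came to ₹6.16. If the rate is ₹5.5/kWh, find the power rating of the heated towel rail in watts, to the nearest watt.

Energy = ₹6.16 ÷ ₹5.5/kWh = 1.12 kWh
Runtime = 1 h/day × 7 days = 7 h
Power = 1.12 kWh ÷ 7 h = 0.16 kW = 160 W

160 W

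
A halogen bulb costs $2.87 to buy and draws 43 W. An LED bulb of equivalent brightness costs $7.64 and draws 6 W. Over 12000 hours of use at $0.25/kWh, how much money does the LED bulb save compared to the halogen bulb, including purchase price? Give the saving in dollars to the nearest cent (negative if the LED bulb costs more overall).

halogen bulb: $2.87 + (43/1000) kW × 12000 h × $0.25 = $2.87 + $129 = $131.87
LED bulb: $7.64 + (6/1000) kW × 12000 h × $0.25 = $7.64 + $18 = $25.64
Saving = $131.87 − $25.64 = $106.23

$106.23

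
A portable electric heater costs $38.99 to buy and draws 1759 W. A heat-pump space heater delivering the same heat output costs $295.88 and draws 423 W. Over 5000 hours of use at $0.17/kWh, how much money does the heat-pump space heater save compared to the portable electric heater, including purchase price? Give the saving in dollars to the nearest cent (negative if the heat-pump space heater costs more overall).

portable electric heater: $38.99 + (1759/1000) kW × 5000 h × $0.17 = $38.99 + $1495.15 = $1534.14
heat-pump space heater: $295.88 + (423/1000) kW × 5000 h × $0.17 = $295.88 + $359.55 = $655.43
Saving = $1534.14 − $655.43 = $878.71

$878.71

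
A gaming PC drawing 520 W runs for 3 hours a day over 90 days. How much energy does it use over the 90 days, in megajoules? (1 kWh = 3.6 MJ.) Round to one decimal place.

Runtime = 3 h/day × 90 days = 270 h
Energy = 0.52 kW × 270 h = 140.4 kWh
= 140.4 × 3.6 MJ = 505.4 MJ

505.4 MJ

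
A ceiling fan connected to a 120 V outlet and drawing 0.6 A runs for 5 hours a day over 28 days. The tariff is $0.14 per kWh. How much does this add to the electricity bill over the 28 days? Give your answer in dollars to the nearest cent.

$1.41

Power = 0.6 A × 120 V = 72 W = 0.072 kW
Runtime = 5 h/day × 28 days = 140 h
Energy = 0.072 kW × 140 h = 10.08 kWh
Cost = 10.08 kWh × $0.14/kWh = $1.41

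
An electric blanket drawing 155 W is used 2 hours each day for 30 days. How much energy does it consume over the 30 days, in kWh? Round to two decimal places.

9.30 kWh

Runtime = 2 h/day × 30 days = 60 h
Energy = 0.155 kW × 60 h = 9.3 kWh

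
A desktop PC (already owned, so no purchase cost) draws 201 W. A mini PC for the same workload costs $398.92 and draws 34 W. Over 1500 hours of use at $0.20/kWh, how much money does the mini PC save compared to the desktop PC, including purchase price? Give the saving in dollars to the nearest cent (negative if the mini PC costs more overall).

-$348.82

desktop PC: $0.00 + (201/1000) kW × 1500 h × $0.20 = $0.00 + $60.3 = $60.3
mini PC: $398.92 + (34/1000) kW × 1500 h × $0.20 = $398.92 + $10.2 = $409.12
Saving = $60.3 − $409.12 = −$348.82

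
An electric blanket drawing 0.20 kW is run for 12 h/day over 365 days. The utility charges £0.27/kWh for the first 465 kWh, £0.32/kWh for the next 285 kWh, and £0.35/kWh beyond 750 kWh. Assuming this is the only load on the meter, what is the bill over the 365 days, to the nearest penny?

£260.85

Runtime = 12 h/day × 365 days = 4380 h
Energy = 0.2 kW × 4380 h = 876 kWh
Tier 1 (0–465 kWh): 465 × £0.27 = £125.55
Tier 2 (465–750 kWh): 285 × £0.32 = £91.2
Above 750 kWh: 126 × £0.35 = £44.1
Bill = £260.85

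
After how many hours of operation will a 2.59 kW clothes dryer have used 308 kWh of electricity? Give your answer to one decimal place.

118.9 h

Hours = 308 kWh ÷ 2.59 kW = 118.9 h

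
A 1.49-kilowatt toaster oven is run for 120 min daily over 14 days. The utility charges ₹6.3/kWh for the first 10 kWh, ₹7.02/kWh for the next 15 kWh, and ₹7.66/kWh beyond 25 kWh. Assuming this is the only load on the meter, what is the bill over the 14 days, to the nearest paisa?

Runtime = 120 min × 14 = 1680 min = 28 h
Energy = 1.49 kW × 28 h = 41.72 kWh
Tier 1 (0–10 kWh): 10 × ₹6.3 = ₹63
Tier 2 (10–25 kWh): 15 × ₹7.02 = ₹105.3
Above 25 kWh: 16.72 × ₹7.66 = ₹128.0752
Bill = ₹296.38

₹296.38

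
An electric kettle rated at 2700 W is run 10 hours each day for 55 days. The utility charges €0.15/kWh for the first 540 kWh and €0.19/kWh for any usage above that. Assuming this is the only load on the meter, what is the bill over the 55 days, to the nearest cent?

€260.55

Runtime = 10 h/day × 55 days = 550 h
Energy = 2.7 kW × 550 h = 1485 kWh
Tier 1 (0–540 kWh): 540 × €0.15 = €81
Above 540 kWh: 945 × €0.19 = €179.55
Bill = €260.55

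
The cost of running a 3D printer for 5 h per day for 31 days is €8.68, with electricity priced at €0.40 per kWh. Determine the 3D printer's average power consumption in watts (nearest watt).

Energy = €8.68 ÷ €0.40/kWh = 21.7 kWh
Runtime = 5 h/day × 31 days = 155 h
Power = 21.7 kWh ÷ 155 h = 0.14 kW = 140 W

140 W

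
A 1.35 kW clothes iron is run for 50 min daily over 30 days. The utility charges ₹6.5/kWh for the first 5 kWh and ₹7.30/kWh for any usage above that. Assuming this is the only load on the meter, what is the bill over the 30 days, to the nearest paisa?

₹242.38

Runtime = 50 min × 30 = 1500 min = 25 h
Energy = 1.35 kW × 25 h = 33.75 kWh
Tier 1 (0–5 kWh): 5 × ₹6.5 = ₹32.5
Above 5 kWh: 28.75 × ₹7.30 = ₹209.875
Bill = ₹242.38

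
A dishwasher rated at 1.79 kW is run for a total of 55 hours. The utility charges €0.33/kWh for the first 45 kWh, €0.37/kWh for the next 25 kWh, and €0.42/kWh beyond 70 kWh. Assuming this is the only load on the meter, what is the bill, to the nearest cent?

Energy = 1.79 kW × 55 h = 98.45 kWh
Tier 1 (0–45 kWh): 45 × €0.33 = €14.85
Tier 2 (45–70 kWh): 25 × €0.37 = €9.25
Above 70 kWh: 28.45 × €0.42 = €11.949
Bill = €36.05

€36.05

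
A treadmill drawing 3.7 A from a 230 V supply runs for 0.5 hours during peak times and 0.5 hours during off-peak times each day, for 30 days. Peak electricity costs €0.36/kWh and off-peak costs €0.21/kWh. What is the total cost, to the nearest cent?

€7.28

Power = 3.7 A × 230 V = 851 W = 0.851 kW
Peak energy = 0.851 kW × 0.5 h × 30 = 12.765 kWh
Off-peak energy = 0.851 kW × 0.5 h × 30 = 12.765 kWh
Cost = 12.765 × €0.36 + 12.765 × €0.21 = €4.5954 + €2.68065 = €7.28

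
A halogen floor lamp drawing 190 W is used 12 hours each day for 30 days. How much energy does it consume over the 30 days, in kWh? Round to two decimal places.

Runtime = 12 h/day × 30 days = 360 h
Energy = 0.19 kW × 360 h = 68.4 kWh

68.40 kWh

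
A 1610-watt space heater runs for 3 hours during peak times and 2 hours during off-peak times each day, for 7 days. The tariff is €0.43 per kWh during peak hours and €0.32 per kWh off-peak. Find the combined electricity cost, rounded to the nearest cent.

€21.75

Peak energy = 1.61 kW × 3 h × 7 = 33.81 kWh
Off-peak energy = 1.61 kW × 2 h × 7 = 22.54 kWh
Cost = 33.81 × €0.43 + 22.54 × €0.32 = €14.5383 + €7.2128 = €21.75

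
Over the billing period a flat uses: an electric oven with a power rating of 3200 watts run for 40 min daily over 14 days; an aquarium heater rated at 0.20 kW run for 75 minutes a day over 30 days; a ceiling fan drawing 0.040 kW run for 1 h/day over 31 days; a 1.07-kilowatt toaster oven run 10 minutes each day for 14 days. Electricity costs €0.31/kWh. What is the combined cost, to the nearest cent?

electric oven: Runtime = 40 min × 14 = 560 min = 9.333333… h
electric oven: 3.2 kW × 9.333333… h = 29.866666… kWh
aquarium heater: Runtime = 75 min × 30 = 2250 min = 37.5 h
aquarium heater: 0.2 kW × 37.5 h = 7.5 kWh
ceiling fan: Runtime = 1 h/day × 31 days = 31 h
ceiling fan: 0.04 kW × 31 h = 1.24 kWh
toaster oven: Runtime = 10 min × 14 = 140 min = 2.333333… h
toaster oven: 1.07 kW × 2.333333… h = 2.496666… kWh
Total energy = 41.103333… kWh
Cost = 41.103333… × €0.31 = €12.74

€12.74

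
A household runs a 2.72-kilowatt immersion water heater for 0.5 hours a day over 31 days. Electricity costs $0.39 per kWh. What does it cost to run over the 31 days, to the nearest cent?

$16.44

Runtime = 0.5 h/day × 31 days = 15.5 h
Energy = 2.72 kW × 15.5 h = 42.16 kWh
Cost = 42.16 kWh × $0.39/kWh = $16.44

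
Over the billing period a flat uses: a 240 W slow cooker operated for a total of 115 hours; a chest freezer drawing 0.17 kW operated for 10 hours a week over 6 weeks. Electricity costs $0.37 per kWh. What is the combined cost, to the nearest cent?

slow cooker: 0.24 kW × 115 h = 27.6 kWh
chest freezer: Runtime = 10 h/week × 6 weeks = 60 h
chest freezer: 0.17 kW × 60 h = 10.2 kWh
Total energy = 37.8 kWh
Cost = 37.8 × $0.37 = $13.99

$13.99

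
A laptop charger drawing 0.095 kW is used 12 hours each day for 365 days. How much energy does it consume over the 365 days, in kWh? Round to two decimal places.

416.10 kWh

Runtime = 12 h/day × 365 days = 4380 h
Energy = 0.095 kW × 4380 h = 416.1 kWh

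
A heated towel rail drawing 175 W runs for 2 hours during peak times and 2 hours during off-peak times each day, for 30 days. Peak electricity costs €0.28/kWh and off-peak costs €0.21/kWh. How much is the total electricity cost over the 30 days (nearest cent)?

€5.15

Peak energy = 0.175 kW × 2 h × 30 = 10.5 kWh
Off-peak energy = 0.175 kW × 2 h × 30 = 10.5 kWh
Cost = 10.5 × €0.28 + 10.5 × €0.21 = €2.94 + €2.205 = €5.15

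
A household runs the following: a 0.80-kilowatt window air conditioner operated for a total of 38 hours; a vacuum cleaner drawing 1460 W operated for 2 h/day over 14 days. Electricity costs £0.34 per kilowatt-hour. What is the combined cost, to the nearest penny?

£24.24

window air conditioner: 0.8 kW × 38 h = 30.4 kWh
vacuum cleaner: Runtime = 2 h/day × 14 days = 28 h
vacuum cleaner: 1.46 kW × 28 h = 40.88 kWh
Total energy = 71.28 kWh
Cost = 71.28 × £0.34 = £24.24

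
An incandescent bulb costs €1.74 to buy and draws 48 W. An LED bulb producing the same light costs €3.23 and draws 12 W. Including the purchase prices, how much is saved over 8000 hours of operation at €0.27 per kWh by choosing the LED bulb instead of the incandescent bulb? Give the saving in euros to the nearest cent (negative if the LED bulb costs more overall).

€76.27

incandescent bulb: €1.74 + (48/1000) kW × 8000 h × €0.27 = €1.74 + €103.68 = €105.42
LED bulb: €3.23 + (12/1000) kW × 8000 h × €0.27 = €3.23 + €25.92 = €29.15
Saving = €105.42 − €29.15 = €76.27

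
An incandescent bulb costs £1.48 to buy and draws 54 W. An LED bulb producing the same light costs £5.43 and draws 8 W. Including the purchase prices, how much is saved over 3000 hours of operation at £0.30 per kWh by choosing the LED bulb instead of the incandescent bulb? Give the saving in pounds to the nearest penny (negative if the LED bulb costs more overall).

£37.45

incandescent bulb: £1.48 + (54/1000) kW × 3000 h × £0.30 = £1.48 + £48.6 = £50.08
LED bulb: £5.43 + (8/1000) kW × 3000 h × £0.30 = £5.43 + £7.2 = £12.63
Saving = £50.08 − £12.63 = £37.45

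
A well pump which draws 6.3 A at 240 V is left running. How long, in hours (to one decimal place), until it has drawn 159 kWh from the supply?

105.2 h

Power = 6.3 A × 240 V = 1512 W = 1.512 kW
Hours = 159 kWh ÷ 1.512 kW = 105.2 h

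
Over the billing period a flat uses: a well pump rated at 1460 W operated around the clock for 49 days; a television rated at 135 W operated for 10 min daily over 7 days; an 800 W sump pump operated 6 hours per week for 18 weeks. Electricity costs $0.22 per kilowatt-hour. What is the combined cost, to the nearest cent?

well pump: Runtime = 24 h × 49 = 1176 h
well pump: 1.46 kW × 1176 h = 1716.96 kWh
television: Runtime = 10 min × 7 = 70 min = 1.166666… h
television: 0.135 kW × 1.166666… h = 0.1575 kWh
sump pump: Runtime = 6 h/week × 18 weeks = 108 h
sump pump: 0.8 kW × 108 h = 86.4 kWh
Total energy = 1803.5175 kWh
Cost = 1803.5175 × $0.22 = $396.77

$396.77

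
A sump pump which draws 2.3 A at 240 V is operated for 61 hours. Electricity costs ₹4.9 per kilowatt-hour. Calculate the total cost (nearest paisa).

₹164.99

Power = 2.3 A × 240 V = 552 W = 0.552 kW
Energy = 0.552 kW × 61 h = 33.672 kWh
Cost = 33.672 kWh × ₹4.9/kWh = ₹164.99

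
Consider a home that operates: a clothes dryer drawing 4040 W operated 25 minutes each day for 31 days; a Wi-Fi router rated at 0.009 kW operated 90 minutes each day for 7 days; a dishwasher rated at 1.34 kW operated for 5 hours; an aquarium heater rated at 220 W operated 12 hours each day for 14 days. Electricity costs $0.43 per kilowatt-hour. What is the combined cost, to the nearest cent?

clothes dryer: Runtime = 25 min × 31 = 775 min = 12.916666… h
clothes dryer: 4.04 kW × 12.916666… h = 52.183333… kWh
Wi-Fi router: Runtime = 90 min × 7 = 630 min = 10.5 h
Wi-Fi router: 0.009 kW × 10.5 h = 0.0945 kWh
dishwasher: 1.34 kW × 5 h = 6.7 kWh
aquarium heater: Runtime = 12 h/day × 14 days = 168 h
aquarium heater: 0.22 kW × 168 h = 36.96 kWh
Total energy = 95.937833… kWh
Cost = 95.937833… × $0.43 = $41.25

$41.25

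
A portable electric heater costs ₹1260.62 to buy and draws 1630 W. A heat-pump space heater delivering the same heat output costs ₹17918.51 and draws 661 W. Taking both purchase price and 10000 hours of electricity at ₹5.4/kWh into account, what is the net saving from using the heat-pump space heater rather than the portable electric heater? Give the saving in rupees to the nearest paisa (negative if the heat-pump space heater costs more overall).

₹35668.11

portable electric heater: ₹1260.62 + (1630/1000) kW × 10000 h × ₹5.4 = ₹1260.62 + ₹88020 = ₹89280.62
heat-pump space heater: ₹17918.51 + (661/1000) kW × 10000 h × ₹5.4 = ₹17918.51 + ₹35694 = ₹53612.51
Saving = ₹89280.62 − ₹53612.51 = ₹35668.11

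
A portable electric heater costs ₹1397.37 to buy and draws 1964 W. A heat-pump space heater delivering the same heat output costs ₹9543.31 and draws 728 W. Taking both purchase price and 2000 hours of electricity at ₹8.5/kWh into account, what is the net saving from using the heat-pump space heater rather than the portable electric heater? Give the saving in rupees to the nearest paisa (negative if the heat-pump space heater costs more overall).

₹12866.06

portable electric heater: ₹1397.37 + (1964/1000) kW × 2000 h × ₹8.5 = ₹1397.37 + ₹33388 = ₹34785.37
heat-pump space heater: ₹9543.31 + (728/1000) kW × 2000 h × ₹8.5 = ₹9543.31 + ₹12376 = ₹21919.31
Saving = ₹34785.37 − ₹21919.31 = ₹12866.06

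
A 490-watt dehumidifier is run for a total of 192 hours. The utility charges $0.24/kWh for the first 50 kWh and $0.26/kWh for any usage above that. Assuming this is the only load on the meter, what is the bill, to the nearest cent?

$23.46

Energy = 0.49 kW × 192 h = 94.08 kWh
Tier 1 (0–50 kWh): 50 × $0.24 = $12
Above 50 kWh: 44.08 × $0.26 = $11.4608
Bill = $23.46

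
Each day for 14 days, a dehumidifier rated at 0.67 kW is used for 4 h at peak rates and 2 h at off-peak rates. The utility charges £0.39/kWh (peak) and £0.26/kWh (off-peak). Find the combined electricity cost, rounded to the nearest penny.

£19.51

Peak energy = 0.67 kW × 4 h × 14 = 37.52 kWh
Off-peak energy = 0.67 kW × 2 h × 14 = 18.76 kWh
Cost = 37.52 × £0.39 + 18.76 × £0.26 = £14.6328 + £4.8776 = £19.51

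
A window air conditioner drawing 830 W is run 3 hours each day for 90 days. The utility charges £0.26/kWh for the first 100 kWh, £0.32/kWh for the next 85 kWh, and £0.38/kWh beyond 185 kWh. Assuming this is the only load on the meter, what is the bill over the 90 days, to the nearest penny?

Runtime = 3 h/day × 90 days = 270 h
Energy = 0.83 kW × 270 h = 224.1 kWh
Tier 1 (0–100 kWh): 100 × £0.26 = £26
Tier 2 (100–185 kWh): 85 × £0.32 = £27.2
Above 185 kWh: 39.1 × £0.38 = £14.858
Bill = £68.06

£68.06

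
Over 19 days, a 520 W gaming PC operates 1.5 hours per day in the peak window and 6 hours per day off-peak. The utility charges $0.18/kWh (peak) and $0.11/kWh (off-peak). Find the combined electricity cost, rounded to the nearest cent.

$9.19

Peak energy = 0.52 kW × 1.5 h × 19 = 14.82 kWh
Off-peak energy = 0.52 kW × 6 h × 19 = 59.28 kWh
Cost = 14.82 × $0.18 + 59.28 × $0.11 = $2.6676 + $6.5208 = $9.19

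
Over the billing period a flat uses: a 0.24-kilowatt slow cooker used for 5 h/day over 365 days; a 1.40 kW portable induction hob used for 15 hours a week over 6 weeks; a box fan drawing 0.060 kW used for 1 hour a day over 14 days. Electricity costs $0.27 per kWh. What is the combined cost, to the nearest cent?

slow cooker: Runtime = 5 h/day × 365 days = 1825 h
slow cooker: 0.24 kW × 1825 h = 438 kWh
portable induction hob: Runtime = 15 h/week × 6 weeks = 90 h
portable induction hob: 1.4 kW × 90 h = 126 kWh
box fan: Runtime = 1 h/day × 14 days = 14 h
box fan: 0.06 kW × 14 h = 0.84 kWh
Total energy = 564.84 kWh
Cost = 564.84 × $0.27 = $152.51

$152.51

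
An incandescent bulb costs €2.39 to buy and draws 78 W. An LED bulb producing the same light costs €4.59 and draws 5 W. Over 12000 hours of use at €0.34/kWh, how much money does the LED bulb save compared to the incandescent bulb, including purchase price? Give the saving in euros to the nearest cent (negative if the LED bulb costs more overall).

incandescent bulb: €2.39 + (78/1000) kW × 12000 h × €0.34 = €2.39 + €318.24 = €320.63
LED bulb: €4.59 + (5/1000) kW × 12000 h × €0.34 = €4.59 + €20.4 = €24.99
Saving = €320.63 − €24.99 = €295.64

€295.64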